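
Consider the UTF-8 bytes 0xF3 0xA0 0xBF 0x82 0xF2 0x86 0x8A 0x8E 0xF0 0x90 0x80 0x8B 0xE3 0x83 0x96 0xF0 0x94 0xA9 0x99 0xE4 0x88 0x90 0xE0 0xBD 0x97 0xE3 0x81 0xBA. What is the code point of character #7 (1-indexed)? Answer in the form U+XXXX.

Offset 0: leading byte 0xF3 = 11110011 → 4-byte char #1 = F3 A0 BF 82.
Offset 4: leading byte 0xF2 = 11110010 → 4-byte char #2 = F2 86 8A 8E.
Offset 8: leading byte 0xF0 = 11110000 → 4-byte char #3 = F0 90 80 8B.
Offset 12: leading byte 0xE3 = 11100011 → 3-byte char #4 = E3 83 96.
Offset 15: leading byte 0xF0 = 11110000 → 4-byte char #5 = F0 94 A9 99.
Offset 19: leading byte 0xE4 = 11100100 → 3-byte char #6 = E4 88 90.
Offset 22: leading byte 0xE0 = 11100000 → 3-byte char #7 = E0 BD 97.
Leading byte 0xE0 = 11100000 matches 1110xxxx → 3-byte sequence.
Byte 1: 0xE0 = 11100000, payload 0000 (4 bits).
Byte 2: 0xBD = 10111101 (10xxxxxx ✓), payload 111101.
Byte 3: 0x97 = 10010111 (10xxxxxx ✓), payload 010111.
Concatenate: 0000111101010111 = 0xF57 (16 bits → U+0F57).

U+0F57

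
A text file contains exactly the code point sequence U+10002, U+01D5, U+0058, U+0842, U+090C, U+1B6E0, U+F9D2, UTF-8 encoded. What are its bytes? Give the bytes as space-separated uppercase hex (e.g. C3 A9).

F0 90 80 82 C7 95 58 E0 A1 82 E0 A4 8C F0 9B 9B A0 EF A7 92

U+10002: 4-byte form → F0 90 80 82.
U+01D5: 2-byte form → C7 95.
U+0058: 1-byte form → 58.
U+0842: 3-byte form → E0 A1 82.
U+090C: 3-byte form → E0 A4 8C.
U+1B6E0: 4-byte form → F0 9B 9B A0.
U+F9D2: 3-byte form → EF A7 92.
Concatenated (20 bytes): F0 90 80 82 C7 95 58 E0 A1 82 E0 A4 8C F0 9B 9B A0 EF A7 92.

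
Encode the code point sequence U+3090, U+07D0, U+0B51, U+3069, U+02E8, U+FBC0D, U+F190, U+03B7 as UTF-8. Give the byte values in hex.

E3 82 90 DF 90 E0 AD 91 E3 81 A9 CB A8 F3 BB B0 8D EF 86 90 CE B7

U+3090: 3-byte form → E3 82 90.
U+07D0: 2-byte form → DF 90.
U+0B51: 3-byte form → E0 AD 91.
U+3069: 3-byte form → E3 81 A9.
U+02E8: 2-byte form → CB A8.
U+FBC0D: 4-byte form → F3 BB B0 8D.
U+F190: 3-byte form → EF 86 90.
U+03B7: 2-byte form → CE B7.
Concatenated (22 bytes): E3 82 90 DF 90 E0 AD 91 E3 81 A9 CB A8 F3 BB B0 8D EF 86 90 CE B7.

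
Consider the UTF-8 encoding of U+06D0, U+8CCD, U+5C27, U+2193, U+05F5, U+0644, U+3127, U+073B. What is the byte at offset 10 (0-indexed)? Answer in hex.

0x93

U+06D0 → 2-byte form DB 90 at offsets 0–1.
U+8CCD → 3-byte form E8 B3 8D at offsets 2–4.
U+5C27 → 3-byte form E5 B0 A7 at offsets 5–7.
U+2193 → 3-byte form E2 86 93 at offsets 8–10.
Offset 10 falls in char 4's range; it's byte 3 of E2 86 93 = 0x93.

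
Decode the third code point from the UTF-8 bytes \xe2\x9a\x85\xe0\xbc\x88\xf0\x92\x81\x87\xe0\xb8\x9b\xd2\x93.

U+12047

Offset 0: leading byte 0xE2 = 11100010 → 3-byte char #1 = E2 9A 85.
Offset 3: leading byte 0xE0 = 11100000 → 3-byte char #2 = E0 BC 88.
Offset 6: leading byte 0xF0 = 11110000 → 4-byte char #3 = F0 92 81 87.
Leading byte 0xF0 = 11110000 matches 11110xxx → 4-byte sequence.
Byte 1: 0xF0 = 11110000, payload 000 (3 bits).
Byte 2: 0x92 = 10010010 (10xxxxxx ✓), payload 010010.
Byte 3: 0x81 = 10000001 (10xxxxxx ✓), payload 000001.
Byte 4: 0x87 = 10000111 (10xxxxxx ✓), payload 000111.
Concatenate: 000010010000001000111 = 0x12047 (21 bits → U+12047).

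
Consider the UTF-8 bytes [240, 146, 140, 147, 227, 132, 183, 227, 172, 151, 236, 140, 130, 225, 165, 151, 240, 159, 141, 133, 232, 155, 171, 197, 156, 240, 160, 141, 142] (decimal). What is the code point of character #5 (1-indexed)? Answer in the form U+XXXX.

Offset 0: leading byte 0xF0 = 11110000 → 4-byte char #1 = F0 92 8C 93.
Offset 4: leading byte 0xE3 = 11100011 → 3-byte char #2 = E3 84 B7.
Offset 7: leading byte 0xE3 = 11100011 → 3-byte char #3 = E3 AC 97.
Offset 10: leading byte 0xEC = 11101100 → 3-byte char #4 = EC 8C 82.
Offset 13: leading byte 0xE1 = 11100001 → 3-byte char #5 = E1 A5 97.
Leading byte 0xE1 = 11100001 matches 1110xxxx → 3-byte sequence.
Byte 1: 0xE1 = 11100001, payload 0001 (4 bits).
Byte 2: 0xA5 = 10100101 (10xxxxxx ✓), payload 100101.
Byte 3: 0x97 = 10010111 (10xxxxxx ✓), payload 010111.
Concatenate: 0001100101010111 = 0x1957 (16 bits → U+1957).

U+1957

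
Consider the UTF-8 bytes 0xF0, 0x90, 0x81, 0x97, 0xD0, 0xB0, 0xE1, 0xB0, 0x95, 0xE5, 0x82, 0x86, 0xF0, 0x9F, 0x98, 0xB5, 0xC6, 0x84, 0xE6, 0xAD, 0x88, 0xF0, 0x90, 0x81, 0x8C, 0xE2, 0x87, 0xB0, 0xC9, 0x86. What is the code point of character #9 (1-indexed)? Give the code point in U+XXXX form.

U+21F0

Offset 0: leading byte 0xF0 = 11110000 → 4-byte char #1 = F0 90 81 97.
Offset 4: leading byte 0xD0 = 11010000 → 2-byte char #2 = D0 B0.
Offset 6: leading byte 0xE1 = 11100001 → 3-byte char #3 = E1 B0 95.
Offset 9: leading byte 0xE5 = 11100101 → 3-byte char #4 = E5 82 86.
Offset 12: leading byte 0xF0 = 11110000 → 4-byte char #5 = F0 9F 98 B5.
Offset 16: leading byte 0xC6 = 11000110 → 2-byte char #6 = C6 84.
Offset 18: leading byte 0xE6 = 11100110 → 3-byte char #7 = E6 AD 88.
Offset 21: leading byte 0xF0 = 11110000 → 4-byte char #8 = F0 90 81 8C.
Offset 25: leading byte 0xE2 = 11100010 → 3-byte char #9 = E2 87 B0.
Leading byte 0xE2 = 11100010 matches 1110xxxx → 3-byte sequence.
Byte 1: 0xE2 = 11100010, payload 0010 (4 bits).
Byte 2: 0x87 = 10000111 (10xxxxxx ✓), payload 000111.
Byte 3: 0xB0 = 10110000 (10xxxxxx ✓), payload 110000.
Concatenate: 0010000111110000 = 0x21F0 (16 bits → U+21F0).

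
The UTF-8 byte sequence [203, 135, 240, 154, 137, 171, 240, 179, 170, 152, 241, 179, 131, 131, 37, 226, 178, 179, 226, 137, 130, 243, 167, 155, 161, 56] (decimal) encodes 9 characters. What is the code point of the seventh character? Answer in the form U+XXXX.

Offset 0: leading byte 0xCB = 11001011 → 2-byte char #1 = CB 87.
Offset 2: leading byte 0xF0 = 11110000 → 4-byte char #2 = F0 9A 89 AB.
Offset 6: leading byte 0xF0 = 11110000 → 4-byte char #3 = F0 B3 AA 98.
Offset 10: leading byte 0xF1 = 11110001 → 4-byte char #4 = F1 B3 83 83.
Offset 14: leading byte 0x25 = 00100101 → 1-byte char #5 = 25.
Offset 15: leading byte 0xE2 = 11100010 → 3-byte char #6 = E2 B2 B3.
Offset 18: leading byte 0xE2 = 11100010 → 3-byte char #7 = E2 89 82.
Leading byte 0xE2 = 11100010 matches 1110xxxx → 3-byte sequence.
Byte 1: 0xE2 = 11100010, payload 0010 (4 bits).
Byte 2: 0x89 = 10001001 (10xxxxxx ✓), payload 001001.
Byte 3: 0x82 = 10000010 (10xxxxxx ✓), payload 000010.
Concatenate: 0010001001000010 = 0x2242 (16 bits → U+2242).

U+2242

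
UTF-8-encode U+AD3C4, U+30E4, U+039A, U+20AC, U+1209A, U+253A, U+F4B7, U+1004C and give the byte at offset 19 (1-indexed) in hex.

1-indexed offset 19 is 0-indexed offset 18.
U+AD3C4 → 4-byte form F2 AD 8F 84 at offsets 0–3.
U+30E4 → 3-byte form E3 83 A4 at offsets 4–6.
U+039A → 2-byte form CE 9A at offsets 7–8.
U+20AC → 3-byte form E2 82 AC at offsets 9–11.
U+1209A → 4-byte form F0 92 82 9A at offsets 12–15.
U+253A → 3-byte form E2 94 BA at offsets 16–18.
Offset 18 falls in char 6's range; it's byte 3 of E2 94 BA = 0xBA.

0xBA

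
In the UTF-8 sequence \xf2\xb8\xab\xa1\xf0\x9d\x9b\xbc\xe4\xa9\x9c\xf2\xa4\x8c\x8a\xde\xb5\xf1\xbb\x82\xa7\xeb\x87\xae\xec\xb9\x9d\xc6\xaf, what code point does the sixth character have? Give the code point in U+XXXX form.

Offset 0: leading byte 0xF2 = 11110010 → 4-byte char #1 = F2 B8 AB A1.
Offset 4: leading byte 0xF0 = 11110000 → 4-byte char #2 = F0 9D 9B BC.
Offset 8: leading byte 0xE4 = 11100100 → 3-byte char #3 = E4 A9 9C.
Offset 11: leading byte 0xF2 = 11110010 → 4-byte char #4 = F2 A4 8C 8A.
Offset 15: leading byte 0xDE = 11011110 → 2-byte char #5 = DE B5.
Offset 17: leading byte 0xF1 = 11110001 → 4-byte char #6 = F1 BB 82 A7.
Leading byte 0xF1 = 11110001 matches 11110xxx → 4-byte sequence.
Byte 1: 0xF1 = 11110001, payload 001 (3 bits).
Byte 2: 0xBB = 10111011 (10xxxxxx ✓), payload 111011.
Byte 3: 0x82 = 10000010 (10xxxxxx ✓), payload 000010.
Byte 4: 0xA7 = 10100111 (10xxxxxx ✓), payload 100111.
Concatenate: 001111011000010100111 = 0x7B0A7 (21 bits → U+7B0A7).

U+7B0A7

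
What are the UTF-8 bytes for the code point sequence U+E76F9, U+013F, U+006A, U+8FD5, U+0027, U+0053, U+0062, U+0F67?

F3 A7 9B B9 C4 BF 6A E8 BF 95 27 53 62 E0 BD A7

U+E76F9: 4-byte form → F3 A7 9B B9.
U+013F: 2-byte form → C4 BF.
U+006A: 1-byte form → 6A.
U+8FD5: 3-byte form → E8 BF 95.
U+0027: 1-byte form → 27.
U+0053: 1-byte form → 53.
U+0062: 1-byte form → 62.
U+0F67: 3-byte form → E0 BD A7.
Concatenated (16 bytes): F3 A7 9B B9 C4 BF 6A E8 BF 95 27 53 62 E0 BD A7.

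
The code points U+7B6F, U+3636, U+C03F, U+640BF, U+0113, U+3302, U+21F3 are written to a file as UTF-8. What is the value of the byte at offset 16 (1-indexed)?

1-indexed offset 16 is 0-indexed offset 15.
U+7B6F → 3-byte form E7 AD AF at offsets 0–2.
U+3636 → 3-byte form E3 98 B6 at offsets 3–5.
U+C03F → 3-byte form EC 80 BF at offsets 6–8.
U+640BF → 4-byte form F1 A4 82 BF at offsets 9–12.
U+0113 → 2-byte form C4 93 at offsets 13–14.
U+3302 → 3-byte form E3 8C 82 at offsets 15–17.
Offset 15 falls in char 6's range; it's byte 1 of E3 8C 82 = 0xE3.

0xE3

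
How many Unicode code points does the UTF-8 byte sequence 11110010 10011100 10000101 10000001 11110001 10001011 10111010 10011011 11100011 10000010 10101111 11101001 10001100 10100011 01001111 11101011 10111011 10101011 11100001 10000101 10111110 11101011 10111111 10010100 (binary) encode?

Byte at offset 0: 0xF2 = 11110010 → 4-byte char (#1). Advance 4.
Byte at offset 4: 0xF1 = 11110001 → 4-byte char (#2). Advance 4.
Byte at offset 8: 0xE3 = 11100011 → 3-byte char (#3). Advance 3.
Byte at offset 11: 0xE9 = 11101001 → 3-byte char (#4). Advance 3.
Byte at offset 14: 0x4F = 01001111 → 1-byte char (#5). Advance 1.
Byte at offset 15: 0xEB = 11101011 → 3-byte char (#6). Advance 3.
Byte at offset 18: 0xE1 = 11100001 → 3-byte char (#7). Advance 3.
Byte at offset 21: 0xEB = 11101011 → 3-byte char (#8). Advance 3.
Reached end at offset 24 after 8 code points.

8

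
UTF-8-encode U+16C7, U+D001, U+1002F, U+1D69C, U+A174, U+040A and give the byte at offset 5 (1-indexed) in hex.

1-indexed offset 5 is 0-indexed offset 4.
U+16C7 → 3-byte form E1 9B 87 at offsets 0–2.
U+D001 → 3-byte form ED 80 81 at offsets 3–5.
Offset 4 falls in char 2's range; it's byte 2 of ED 80 81 = 0x80.

0x80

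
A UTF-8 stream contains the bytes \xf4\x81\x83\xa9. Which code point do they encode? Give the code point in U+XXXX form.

Leading byte 0xF4 = 11110100 matches 11110xxx → 4-byte sequence.
Byte 1: 0xF4 = 11110100, payload 100 (3 bits).
Byte 2: 0x81 = 10000001 (10xxxxxx ✓), payload 000001.
Byte 3: 0x83 = 10000011 (10xxxxxx ✓), payload 000011.
Byte 4: 0xA9 = 10101001 (10xxxxxx ✓), payload 101001.
Concatenate: 100000001000011101001 = 0x1010E9 (21 bits → U+1010E9).

U+1010E9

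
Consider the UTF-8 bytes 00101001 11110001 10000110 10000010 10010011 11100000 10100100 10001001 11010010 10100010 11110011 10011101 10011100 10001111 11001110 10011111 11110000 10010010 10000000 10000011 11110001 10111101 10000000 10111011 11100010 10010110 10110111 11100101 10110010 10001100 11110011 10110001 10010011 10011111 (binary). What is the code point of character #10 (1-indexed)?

Offset 0: leading byte 0x29 = 00101001 → 1-byte char #1 = 29.
Offset 1: leading byte 0xF1 = 11110001 → 4-byte char #2 = F1 86 82 93.
Offset 5: leading byte 0xE0 = 11100000 → 3-byte char #3 = E0 A4 89.
Offset 8: leading byte 0xD2 = 11010010 → 2-byte char #4 = D2 A2.
Offset 10: leading byte 0xF3 = 11110011 → 4-byte char #5 = F3 9D 9C 8F.
Offset 14: leading byte 0xCE = 11001110 → 2-byte char #6 = CE 9F.
Offset 16: leading byte 0xF0 = 11110000 → 4-byte char #7 = F0 92 80 83.
Offset 20: leading byte 0xF1 = 11110001 → 4-byte char #8 = F1 BD 80 BB.
Offset 24: leading byte 0xE2 = 11100010 → 3-byte char #9 = E2 96 B7.
Offset 27: leading byte 0xE5 = 11100101 → 3-byte char #10 = E5 B2 8C.
Leading byte 0xE5 = 11100101 matches 1110xxxx → 3-byte sequence.
Byte 1: 0xE5 = 11100101, payload 0101 (4 bits).
Byte 2: 0xB2 = 10110010 (10xxxxxx ✓), payload 110010.
Byte 3: 0x8C = 10001100 (10xxxxxx ✓), payload 001100.
Concatenate: 0101110010001100 = 0x5C8C (16 bits → U+5C8C).

U+5C8C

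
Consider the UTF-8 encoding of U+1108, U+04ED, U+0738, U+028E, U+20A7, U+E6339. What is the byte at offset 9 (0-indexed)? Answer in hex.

U+1108 → 3-byte form E1 84 88 at offsets 0–2.
U+04ED → 2-byte form D3 AD at offsets 3–4.
U+0738 → 2-byte form DC B8 at offsets 5–6.
U+028E → 2-byte form CA 8E at offsets 7–8.
U+20A7 → 3-byte form E2 82 A7 at offsets 9–11.
Offset 9 falls in char 5's range; it's byte 1 of E2 82 A7 = 0xE2.

0xE2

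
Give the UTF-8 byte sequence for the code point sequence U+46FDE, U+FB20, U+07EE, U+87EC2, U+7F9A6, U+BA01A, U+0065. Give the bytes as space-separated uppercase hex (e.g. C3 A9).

U+46FDE: 4-byte form → F1 86 BF 9E.
U+FB20: 3-byte form → EF AC A0.
U+07EE: 2-byte form → DF AE.
U+87EC2: 4-byte form → F2 87 BB 82.
U+7F9A6: 4-byte form → F1 BF A6 A6.
U+BA01A: 4-byte form → F2 BA 80 9A.
U+0065: 1-byte form → 65.
Concatenated (22 bytes): F1 86 BF 9E EF AC A0 DF AE F2 87 BB 82 F1 BF A6 A6 F2 BA 80 9A 65.

F1 86 BF 9E EF AC A0 DF AE F2 87 BB 82 F1 BF A6 A6 F2 BA 80 9A 65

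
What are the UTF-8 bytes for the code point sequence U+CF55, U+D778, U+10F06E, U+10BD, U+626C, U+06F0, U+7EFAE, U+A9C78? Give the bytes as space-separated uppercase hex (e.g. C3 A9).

U+CF55: 3-byte form → EC BD 95.
U+D778: 3-byte form → ED 9D B8.
U+10F06E: 4-byte form → F4 8F 81 AE.
U+10BD: 3-byte form → E1 82 BD.
U+626C: 3-byte form → E6 89 AC.
U+06F0: 2-byte form → DB B0.
U+7EFAE: 4-byte form → F1 BE BE AE.
U+A9C78: 4-byte form → F2 A9 B1 B8.
Concatenated (26 bytes): EC BD 95 ED 9D B8 F4 8F 81 AE E1 82 BD E6 89 AC DB B0 F1 BE BE AE F2 A9 B1 B8.

EC BD 95 ED 9D B8 F4 8F 81 AE E1 82 BD E6 89 AC DB B0 F1 BE BE AE F2 A9 B1 B8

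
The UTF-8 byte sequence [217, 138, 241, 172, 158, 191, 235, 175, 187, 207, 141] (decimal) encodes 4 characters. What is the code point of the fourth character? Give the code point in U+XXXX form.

U+03CD

Offset 0: leading byte 0xD9 = 11011001 → 2-byte char #1 = D9 8A.
Offset 2: leading byte 0xF1 = 11110001 → 4-byte char #2 = F1 AC 9E BF.
Offset 6: leading byte 0xEB = 11101011 → 3-byte char #3 = EB AF BB.
Offset 9: leading byte 0xCF = 11001111 → 2-byte char #4 = CF 8D.
Leading byte 0xCF = 11001111 matches 110xxxxx → 2-byte sequence.
Byte 1: 0xCF = 11001111, payload 01111 (5 bits).
Byte 2: 0x8D = 10001101 (10xxxxxx ✓), payload 001101.
Concatenate: 01111001101 = 0x3CD (11 bits → U+03CD).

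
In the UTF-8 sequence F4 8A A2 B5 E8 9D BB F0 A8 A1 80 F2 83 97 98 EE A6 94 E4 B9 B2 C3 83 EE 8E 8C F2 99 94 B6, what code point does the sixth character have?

U+4E72

Offset 0: leading byte 0xF4 = 11110100 → 4-byte char #1 = F4 8A A2 B5.
Offset 4: leading byte 0xE8 = 11101000 → 3-byte char #2 = E8 9D BB.
Offset 7: leading byte 0xF0 = 11110000 → 4-byte char #3 = F0 A8 A1 80.
Offset 11: leading byte 0xF2 = 11110010 → 4-byte char #4 = F2 83 97 98.
Offset 15: leading byte 0xEE = 11101110 → 3-byte char #5 = EE A6 94.
Offset 18: leading byte 0xE4 = 11100100 → 3-byte char #6 = E4 B9 B2.
Leading byte 0xE4 = 11100100 matches 1110xxxx → 3-byte sequence.
Byte 1: 0xE4 = 11100100, payload 0100 (4 bits).
Byte 2: 0xB9 = 10111001 (10xxxxxx ✓), payload 111001.
Byte 3: 0xB2 = 10110010 (10xxxxxx ✓), payload 110010.
Concatenate: 0100111001110010 = 0x4E72 (16 bits → U+4E72).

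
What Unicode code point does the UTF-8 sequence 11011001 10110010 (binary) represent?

U+0672

Leading byte 0xD9 = 11011001 matches 110xxxxx → 2-byte sequence.
Byte 1: 0xD9 = 11011001, payload 11001 (5 bits).
Byte 2: 0xB2 = 10110010 (10xxxxxx ✓), payload 110010.
Concatenate: 11001110010 = 0x672 (11 bits → U+0672).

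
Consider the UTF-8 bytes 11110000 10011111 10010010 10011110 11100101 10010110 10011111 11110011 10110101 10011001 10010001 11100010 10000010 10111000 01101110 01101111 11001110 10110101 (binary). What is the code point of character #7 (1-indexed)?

Offset 0: leading byte 0xF0 = 11110000 → 4-byte char #1 = F0 9F 92 9E.
Offset 4: leading byte 0xE5 = 11100101 → 3-byte char #2 = E5 96 9F.
Offset 7: leading byte 0xF3 = 11110011 → 4-byte char #3 = F3 B5 99 91.
Offset 11: leading byte 0xE2 = 11100010 → 3-byte char #4 = E2 82 B8.
Offset 14: leading byte 0x6E = 01101110 → 1-byte char #5 = 6E.
Offset 15: leading byte 0x6F = 01101111 → 1-byte char #6 = 6F.
Offset 16: leading byte 0xCE = 11001110 → 2-byte char #7 = CE B5.
Leading byte 0xCE = 11001110 matches 110xxxxx → 2-byte sequence.
Byte 1: 0xCE = 11001110, payload 01110 (5 bits).
Byte 2: 0xB5 = 10110101 (10xxxxxx ✓), payload 110101.
Concatenate: 01110110101 = 0x3B5 (11 bits → U+03B5).

U+03B5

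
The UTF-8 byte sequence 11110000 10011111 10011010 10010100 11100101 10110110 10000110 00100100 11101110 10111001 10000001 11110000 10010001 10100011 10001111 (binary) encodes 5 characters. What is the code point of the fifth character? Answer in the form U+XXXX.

Offset 0: leading byte 0xF0 = 11110000 → 4-byte char #1 = F0 9F 9A 94.
Offset 4: leading byte 0xE5 = 11100101 → 3-byte char #2 = E5 B6 86.
Offset 7: leading byte 0x24 = 00100100 → 1-byte char #3 = 24.
Offset 8: leading byte 0xEE = 11101110 → 3-byte char #4 = EE B9 81.
Offset 11: leading byte 0xF0 = 11110000 → 4-byte char #5 = F0 91 A3 8F.
Leading byte 0xF0 = 11110000 matches 11110xxx → 4-byte sequence.
Byte 1: 0xF0 = 11110000, payload 000 (3 bits).
Byte 2: 0x91 = 10010001 (10xxxxxx ✓), payload 010001.
Byte 3: 0xA3 = 10100011 (10xxxxxx ✓), payload 100011.
Byte 4: 0x8F = 10001111 (10xxxxxx ✓), payload 001111.
Concatenate: 000010001100011001111 = 0x118CF (21 bits → U+118CF).

U+118CF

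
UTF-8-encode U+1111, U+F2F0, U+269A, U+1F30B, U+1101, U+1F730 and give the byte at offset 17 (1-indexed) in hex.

1-indexed offset 17 is 0-indexed offset 16.
U+1111 → 3-byte form E1 84 91 at offsets 0–2.
U+F2F0 → 3-byte form EF 8B B0 at offsets 3–5.
U+269A → 3-byte form E2 9A 9A at offsets 6–8.
U+1F30B → 4-byte form F0 9F 8C 8B at offsets 9–12.
U+1101 → 3-byte form E1 84 81 at offsets 13–15.
U+1F730 → 4-byte form F0 9F 9C B0 at offsets 16–19.
Offset 16 falls in char 6's range; it's byte 1 of F0 9F 9C B0 = 0xF0.

0xF0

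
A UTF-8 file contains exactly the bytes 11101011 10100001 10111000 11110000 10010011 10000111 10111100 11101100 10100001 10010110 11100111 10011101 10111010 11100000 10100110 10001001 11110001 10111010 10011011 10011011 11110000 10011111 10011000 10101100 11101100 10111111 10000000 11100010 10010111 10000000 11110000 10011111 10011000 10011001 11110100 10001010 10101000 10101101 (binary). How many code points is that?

11

Byte at offset 0: 0xEB = 11101011 → 3-byte char (#1). Advance 3.
Byte at offset 3: 0xF0 = 11110000 → 4-byte char (#2). Advance 4.
Byte at offset 7: 0xEC = 11101100 → 3-byte char (#3). Advance 3.
Byte at offset 10: 0xE7 = 11100111 → 3-byte char (#4). Advance 3.
Byte at offset 13: 0xE0 = 11100000 → 3-byte char (#5). Advance 3.
Byte at offset 16: 0xF1 = 11110001 → 4-byte char (#6). Advance 4.
Byte at offset 20: 0xF0 = 11110000 → 4-byte char (#7). Advance 4.
Byte at offset 24: 0xEC = 11101100 → 3-byte char (#8). Advance 3.
Byte at offset 27: 0xE2 = 11100010 → 3-byte char (#9). Advance 3.
Byte at offset 30: 0xF0 = 11110000 → 4-byte char (#10). Advance 4.
Byte at offset 34: 0xF4 = 11110100 → 4-byte char (#11). Advance 4.
Reached end at offset 38 after 11 code points.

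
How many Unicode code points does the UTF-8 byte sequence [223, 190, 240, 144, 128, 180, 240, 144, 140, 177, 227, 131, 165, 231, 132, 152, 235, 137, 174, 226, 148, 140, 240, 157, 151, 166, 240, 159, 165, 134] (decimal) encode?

Byte at offset 0: 0xDF = 11011111 → 2-byte char (#1). Advance 2.
Byte at offset 2: 0xF0 = 11110000 → 4-byte char (#2). Advance 4.
Byte at offset 6: 0xF0 = 11110000 → 4-byte char (#3). Advance 4.
Byte at offset 10: 0xE3 = 11100011 → 3-byte char (#4). Advance 3.
Byte at offset 13: 0xE7 = 11100111 → 3-byte char (#5). Advance 3.
Byte at offset 16: 0xEB = 11101011 → 3-byte char (#6). Advance 3.
Byte at offset 19: 0xE2 = 11100010 → 3-byte char (#7). Advance 3.
Byte at offset 22: 0xF0 = 11110000 → 4-byte char (#8). Advance 4.
Byte at offset 26: 0xF0 = 11110000 → 4-byte char (#9). Advance 4.
Reached end at offset 30 after 9 code points.

9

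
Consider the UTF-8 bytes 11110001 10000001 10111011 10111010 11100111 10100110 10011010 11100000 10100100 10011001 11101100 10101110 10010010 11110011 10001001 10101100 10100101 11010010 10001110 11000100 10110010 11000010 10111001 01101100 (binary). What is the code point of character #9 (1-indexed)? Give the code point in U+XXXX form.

U+006C

Offset 0: leading byte 0xF1 = 11110001 → 4-byte char #1 = F1 81 BB BA.
Offset 4: leading byte 0xE7 = 11100111 → 3-byte char #2 = E7 A6 9A.
Offset 7: leading byte 0xE0 = 11100000 → 3-byte char #3 = E0 A4 99.
Offset 10: leading byte 0xEC = 11101100 → 3-byte char #4 = EC AE 92.
Offset 13: leading byte 0xF3 = 11110011 → 4-byte char #5 = F3 89 AC A5.
Offset 17: leading byte 0xD2 = 11010010 → 2-byte char #6 = D2 8E.
Offset 19: leading byte 0xC4 = 11000100 → 2-byte char #7 = C4 B2.
Offset 21: leading byte 0xC2 = 11000010 → 2-byte char #8 = C2 B9.
Offset 23: leading byte 0x6C = 01101100 → 1-byte char #9 = 6C.
Leading byte 0x6C = 01101100 matches 0xxxxxxx → 1-byte sequence.
Byte 1: 0x6C = 01101100, payload 1101100 (7 bits).
Concatenate: 1101100 = 0x6C (7 bits → U+006C).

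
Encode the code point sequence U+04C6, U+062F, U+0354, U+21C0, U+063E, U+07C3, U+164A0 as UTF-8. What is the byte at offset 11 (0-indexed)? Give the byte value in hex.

U+04C6 → 2-byte form D3 86 at offsets 0–1.
U+062F → 2-byte form D8 AF at offsets 2–3.
U+0354 → 2-byte form CD 94 at offsets 4–5.
U+21C0 → 3-byte form E2 87 80 at offsets 6–8.
U+063E → 2-byte form D8 BE at offsets 9–10.
U+07C3 → 2-byte form DF 83 at offsets 11–12.
Offset 11 falls in char 6's range; it's byte 1 of DF 83 = 0xDF.

0xDF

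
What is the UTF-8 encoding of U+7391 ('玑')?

U+7391 = 0x7391 = 29585 decimal. In range U+0800–U+FFFF → 3-byte form: 1110xxxx 10xxxxxx 10xxxxxx.
Binary (16 bits): 0111001110010001.
Split 4+6+6: 0111 | 001110 | 010001.
Byte 1: 11100111 = 0xE7.
Byte 2: 10001110 = 0x8E.
Byte 3: 10010001 = 0x91.

E7 8E 91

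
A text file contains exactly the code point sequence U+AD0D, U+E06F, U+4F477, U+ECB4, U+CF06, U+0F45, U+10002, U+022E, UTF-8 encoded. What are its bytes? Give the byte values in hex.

EA B4 8D EE 81 AF F1 8F 91 B7 EE B2 B4 EC BC 86 E0 BD 85 F0 90 80 82 C8 AE

U+AD0D: 3-byte form → EA B4 8D.
U+E06F: 3-byte form → EE 81 AF.
U+4F477: 4-byte form → F1 8F 91 B7.
U+ECB4: 3-byte form → EE B2 B4.
U+CF06: 3-byte form → EC BC 86.
U+0F45: 3-byte form → E0 BD 85.
U+10002: 4-byte form → F0 90 80 82.
U+022E: 2-byte form → C8 AE.
Concatenated (25 bytes): EA B4 8D EE 81 AF F1 8F 91 B7 EE B2 B4 EC BC 86 E0 BD 85 F0 90 80 82 C8 AE.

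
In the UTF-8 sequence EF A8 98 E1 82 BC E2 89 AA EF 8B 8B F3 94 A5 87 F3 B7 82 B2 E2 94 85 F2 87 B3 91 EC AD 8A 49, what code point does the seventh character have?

U+2505

Offset 0: leading byte 0xEF = 11101111 → 3-byte char #1 = EF A8 98.
Offset 3: leading byte 0xE1 = 11100001 → 3-byte char #2 = E1 82 BC.
Offset 6: leading byte 0xE2 = 11100010 → 3-byte char #3 = E2 89 AA.
Offset 9: leading byte 0xEF = 11101111 → 3-byte char #4 = EF 8B 8B.
Offset 12: leading byte 0xF3 = 11110011 → 4-byte char #5 = F3 94 A5 87.
Offset 16: leading byte 0xF3 = 11110011 → 4-byte char #6 = F3 B7 82 B2.
Offset 20: leading byte 0xE2 = 11100010 → 3-byte char #7 = E2 94 85.
Leading byte 0xE2 = 11100010 matches 1110xxxx → 3-byte sequence.
Byte 1: 0xE2 = 11100010, payload 0010 (4 bits).
Byte 2: 0x94 = 10010100 (10xxxxxx ✓), payload 010100.
Byte 3: 0x85 = 10000101 (10xxxxxx ✓), payload 000101.
Concatenate: 0010010100000101 = 0x2505 (16 bits → U+2505).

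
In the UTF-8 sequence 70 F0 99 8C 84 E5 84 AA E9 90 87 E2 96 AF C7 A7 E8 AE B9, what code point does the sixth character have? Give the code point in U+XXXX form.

U+01E7

Offset 0: leading byte 0x70 = 01110000 → 1-byte char #1 = 70.
Offset 1: leading byte 0xF0 = 11110000 → 4-byte char #2 = F0 99 8C 84.
Offset 5: leading byte 0xE5 = 11100101 → 3-byte char #3 = E5 84 AA.
Offset 8: leading byte 0xE9 = 11101001 → 3-byte char #4 = E9 90 87.
Offset 11: leading byte 0xE2 = 11100010 → 3-byte char #5 = E2 96 AF.
Offset 14: leading byte 0xC7 = 11000111 → 2-byte char #6 = C7 A7.
Leading byte 0xC7 = 11000111 matches 110xxxxx → 2-byte sequence.
Byte 1: 0xC7 = 11000111, payload 00111 (5 bits).
Byte 2: 0xA7 = 10100111 (10xxxxxx ✓), payload 100111.
Concatenate: 00111100111 = 0x1E7 (11 bits → U+01E7).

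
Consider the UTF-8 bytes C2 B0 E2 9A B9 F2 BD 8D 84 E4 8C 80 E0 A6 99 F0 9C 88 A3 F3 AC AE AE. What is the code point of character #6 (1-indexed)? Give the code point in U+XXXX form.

Offset 0: leading byte 0xC2 = 11000010 → 2-byte char #1 = C2 B0.
Offset 2: leading byte 0xE2 = 11100010 → 3-byte char #2 = E2 9A B9.
Offset 5: leading byte 0xF2 = 11110010 → 4-byte char #3 = F2 BD 8D 84.
Offset 9: leading byte 0xE4 = 11100100 → 3-byte char #4 = E4 8C 80.
Offset 12: leading byte 0xE0 = 11100000 → 3-byte char #5 = E0 A6 99.
Offset 15: leading byte 0xF0 = 11110000 → 4-byte char #6 = F0 9C 88 A3.
Leading byte 0xF0 = 11110000 matches 11110xxx → 4-byte sequence.
Byte 1: 0xF0 = 11110000, payload 000 (3 bits).
Byte 2: 0x9C = 10011100 (10xxxxxx ✓), payload 011100.
Byte 3: 0x88 = 10001000 (10xxxxxx ✓), payload 001000.
Byte 4: 0xA3 = 10100011 (10xxxxxx ✓), payload 100011.
Concatenate: 000011100001000100011 = 0x1C223 (21 bits → U+1C223).

U+1C223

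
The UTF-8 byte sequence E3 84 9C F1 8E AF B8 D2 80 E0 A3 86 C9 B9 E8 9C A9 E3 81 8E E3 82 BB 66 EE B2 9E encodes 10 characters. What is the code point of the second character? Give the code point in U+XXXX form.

U+4EBF8

Offset 0: leading byte 0xE3 = 11100011 → 3-byte char #1 = E3 84 9C.
Offset 3: leading byte 0xF1 = 11110001 → 4-byte char #2 = F1 8E AF B8.
Leading byte 0xF1 = 11110001 matches 11110xxx → 4-byte sequence.
Byte 1: 0xF1 = 11110001, payload 001 (3 bits).
Byte 2: 0x8E = 10001110 (10xxxxxx ✓), payload 001110.
Byte 3: 0xAF = 10101111 (10xxxxxx ✓), payload 101111.
Byte 4: 0xB8 = 10111000 (10xxxxxx ✓), payload 111000.
Concatenate: 001001110101111111000 = 0x4EBF8 (21 bits → U+4EBF8).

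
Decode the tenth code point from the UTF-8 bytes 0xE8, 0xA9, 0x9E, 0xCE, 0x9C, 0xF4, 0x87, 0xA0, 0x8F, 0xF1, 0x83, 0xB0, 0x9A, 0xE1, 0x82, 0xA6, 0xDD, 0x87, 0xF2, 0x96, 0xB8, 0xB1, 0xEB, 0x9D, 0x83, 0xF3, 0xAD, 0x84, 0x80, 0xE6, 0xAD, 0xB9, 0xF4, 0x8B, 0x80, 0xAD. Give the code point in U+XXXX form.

U+6B79

Offset 0: leading byte 0xE8 = 11101000 → 3-byte char #1 = E8 A9 9E.
Offset 3: leading byte 0xCE = 11001110 → 2-byte char #2 = CE 9C.
Offset 5: leading byte 0xF4 = 11110100 → 4-byte char #3 = F4 87 A0 8F.
Offset 9: leading byte 0xF1 = 11110001 → 4-byte char #4 = F1 83 B0 9A.
Offset 13: leading byte 0xE1 = 11100001 → 3-byte char #5 = E1 82 A6.
Offset 16: leading byte 0xDD = 11011101 → 2-byte char #6 = DD 87.
Offset 18: leading byte 0xF2 = 11110010 → 4-byte char #7 = F2 96 B8 B1.
Offset 22: leading byte 0xEB = 11101011 → 3-byte char #8 = EB 9D 83.
Offset 25: leading byte 0xF3 = 11110011 → 4-byte char #9 = F3 AD 84 80.
Offset 29: leading byte 0xE6 = 11100110 → 3-byte char #10 = E6 AD B9.
Leading byte 0xE6 = 11100110 matches 1110xxxx → 3-byte sequence.
Byte 1: 0xE6 = 11100110, payload 0110 (4 bits).
Byte 2: 0xAD = 10101101 (10xxxxxx ✓), payload 101101.
Byte 3: 0xB9 = 10111001 (10xxxxxx ✓), payload 111001.
Concatenate: 0110101101111001 = 0x6B79 (16 bits → U+6B79).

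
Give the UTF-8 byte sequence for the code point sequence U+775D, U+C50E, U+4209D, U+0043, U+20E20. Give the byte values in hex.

E7 9D 9D EC 94 8E F1 82 82 9D 43 F0 A0 B8 A0

U+775D: 3-byte form → E7 9D 9D.
U+C50E: 3-byte form → EC 94 8E.
U+4209D: 4-byte form → F1 82 82 9D.
U+0043: 1-byte form → 43.
U+20E20: 4-byte form → F0 A0 B8 A0.
Concatenated (15 bytes): E7 9D 9D EC 94 8E F1 82 82 9D 43 F0 A0 B8 A0.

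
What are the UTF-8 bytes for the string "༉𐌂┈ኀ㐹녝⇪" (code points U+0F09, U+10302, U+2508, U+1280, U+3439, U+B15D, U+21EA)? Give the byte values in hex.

U+0F09: 3-byte form → E0 BC 89.
U+10302: 4-byte form → F0 90 8C 82.
U+2508: 3-byte form → E2 94 88.
U+1280: 3-byte form → E1 8A 80.
U+3439: 3-byte form → E3 90 B9.
U+B15D: 3-byte form → EB 85 9D.
U+21EA: 3-byte form → E2 87 AA.
Concatenated (22 bytes): E0 BC 89 F0 90 8C 82 E2 94 88 E1 8A 80 E3 90 B9 EB 85 9D E2 87 AA.

E0 BC 89 F0 90 8C 82 E2 94 88 E1 8A 80 E3 90 B9 EB 85 9D E2 87 AA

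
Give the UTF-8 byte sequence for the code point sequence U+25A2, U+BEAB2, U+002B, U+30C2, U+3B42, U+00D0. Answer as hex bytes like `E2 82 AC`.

U+25A2: 3-byte form → E2 96 A2.
U+BEAB2: 4-byte form → F2 BE AA B2.
U+002B: 1-byte form → 2B.
U+30C2: 3-byte form → E3 83 82.
U+3B42: 3-byte form → E3 AD 82.
U+00D0: 2-byte form → C3 90.
Concatenated (16 bytes): E2 96 A2 F2 BE AA B2 2B E3 83 82 E3 AD 82 C3 90.

E2 96 A2 F2 BE AA B2 2B E3 83 82 E3 AD 82 C3 90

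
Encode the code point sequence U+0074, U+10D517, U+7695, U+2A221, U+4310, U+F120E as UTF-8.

U+0074: 1-byte form → 74.
U+10D517: 4-byte form → F4 8D 94 97.
U+7695: 3-byte form → E7 9A 95.
U+2A221: 4-byte form → F0 AA 88 A1.
U+4310: 3-byte form → E4 8C 90.
U+F120E: 4-byte form → F3 B1 88 8E.
Concatenated (19 bytes): 74 F4 8D 94 97 E7 9A 95 F0 AA 88 A1 E4 8C 90 F3 B1 88 8E.

74 F4 8D 94 97 E7 9A 95 F0 AA 88 A1 E4 8C 90 F3 B1 88 8E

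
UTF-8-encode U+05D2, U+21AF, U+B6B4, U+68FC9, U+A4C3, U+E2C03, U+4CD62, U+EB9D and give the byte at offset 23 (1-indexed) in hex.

1-indexed offset 23 is 0-indexed offset 22.
U+05D2 → 2-byte form D7 92 at offsets 0–1.
U+21AF → 3-byte form E2 86 AF at offsets 2–4.
U+B6B4 → 3-byte form EB 9A B4 at offsets 5–7.
U+68FC9 → 4-byte form F1 A8 BF 89 at offsets 8–11.
U+A4C3 → 3-byte form EA 93 83 at offsets 12–14.
U+E2C03 → 4-byte form F3 A2 B0 83 at offsets 15–18.
U+4CD62 → 4-byte form F1 8C B5 A2 at offsets 19–22.
Offset 22 falls in char 7's range; it's byte 4 of F1 8C B5 A2 = 0xA2.

0xA2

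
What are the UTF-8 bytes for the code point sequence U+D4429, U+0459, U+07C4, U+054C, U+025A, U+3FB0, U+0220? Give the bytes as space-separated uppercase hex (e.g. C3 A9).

U+D4429: 4-byte form → F3 94 90 A9.
U+0459: 2-byte form → D1 99.
U+07C4: 2-byte form → DF 84.
U+054C: 2-byte form → D5 8C.
U+025A: 2-byte form → C9 9A.
U+3FB0: 3-byte form → E3 BE B0.
U+0220: 2-byte form → C8 A0.
Concatenated (17 bytes): F3 94 90 A9 D1 99 DF 84 D5 8C C9 9A E3 BE B0 C8 A0.

F3 94 90 A9 D1 99 DF 84 D5 8C C9 9A E3 BE B0 C8 A0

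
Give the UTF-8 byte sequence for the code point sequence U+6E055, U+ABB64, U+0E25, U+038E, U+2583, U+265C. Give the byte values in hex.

F1 AE 81 95 F2 AB AD A4 E0 B8 A5 CE 8E E2 96 83 E2 99 9C

U+6E055: 4-byte form → F1 AE 81 95.
U+ABB64: 4-byte form → F2 AB AD A4.
U+0E25: 3-byte form → E0 B8 A5.
U+038E: 2-byte form → CE 8E.
U+2583: 3-byte form → E2 96 83.
U+265C: 3-byte form → E2 99 9C.
Concatenated (19 bytes): F1 AE 81 95 F2 AB AD A4 E0 B8 A5 CE 8E E2 96 83 E2 99 9C.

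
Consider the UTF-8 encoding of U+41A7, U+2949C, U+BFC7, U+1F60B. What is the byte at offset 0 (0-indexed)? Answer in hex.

0xE4

U+41A7 → 3-byte form E4 86 A7 at offsets 0–2.
Offset 0 falls in char 1's range; it's byte 1 of E4 86 A7 = 0xE4.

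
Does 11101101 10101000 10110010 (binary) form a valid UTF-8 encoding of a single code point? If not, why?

Structurally a 3-byte sequence; payload = 0xDA32.
But 0xDA32 is in U+D800–U+DFFF, the surrogate range. Surrogates are not Unicode scalar values and are forbidden in UTF-8.

invalid (encodes a surrogate (U+D800–U+DFFF))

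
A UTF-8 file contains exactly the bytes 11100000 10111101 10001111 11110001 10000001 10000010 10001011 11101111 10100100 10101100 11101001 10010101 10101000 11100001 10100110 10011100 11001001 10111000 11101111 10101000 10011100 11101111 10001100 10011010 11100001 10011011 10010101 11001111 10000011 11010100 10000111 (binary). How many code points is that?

Byte at offset 0: 0xE0 = 11100000 → 3-byte char (#1). Advance 3.
Byte at offset 3: 0xF1 = 11110001 → 4-byte char (#2). Advance 4.
Byte at offset 7: 0xEF = 11101111 → 3-byte char (#3). Advance 3.
Byte at offset 10: 0xE9 = 11101001 → 3-byte char (#4). Advance 3.
Byte at offset 13: 0xE1 = 11100001 → 3-byte char (#5). Advance 3.
Byte at offset 16: 0xC9 = 11001001 → 2-byte char (#6). Advance 2.
Byte at offset 18: 0xEF = 11101111 → 3-byte char (#7). Advance 3.
Byte at offset 21: 0xEF = 11101111 → 3-byte char (#8). Advance 3.
Byte at offset 24: 0xE1 = 11100001 → 3-byte char (#9). Advance 3.
Byte at offset 27: 0xCF = 11001111 → 2-byte char (#10). Advance 2.
Byte at offset 29: 0xD4 = 11010100 → 2-byte char (#11). Advance 2.
Reached end at offset 31 after 11 code points.

11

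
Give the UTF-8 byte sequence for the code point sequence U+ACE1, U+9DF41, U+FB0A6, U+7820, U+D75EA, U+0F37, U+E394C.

EA B3 A1 F2 9D BD 81 F3 BB 82 A6 E7 A0 A0 F3 97 97 AA E0 BC B7 F3 A3 A5 8C

U+ACE1: 3-byte form → EA B3 A1.
U+9DF41: 4-byte form → F2 9D BD 81.
U+FB0A6: 4-byte form → F3 BB 82 A6.
U+7820: 3-byte form → E7 A0 A0.
U+D75EA: 4-byte form → F3 97 97 AA.
U+0F37: 3-byte form → E0 BC B7.
U+E394C: 4-byte form → F3 A3 A5 8C.
Concatenated (25 bytes): EA B3 A1 F2 9D BD 81 F3 BB 82 A6 E7 A0 A0 F3 97 97 AA E0 BC B7 F3 A3 A5 8C.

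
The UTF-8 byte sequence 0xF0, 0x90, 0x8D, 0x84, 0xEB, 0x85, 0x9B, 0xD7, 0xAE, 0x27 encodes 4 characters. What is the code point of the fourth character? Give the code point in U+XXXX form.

Offset 0: leading byte 0xF0 = 11110000 → 4-byte char #1 = F0 90 8D 84.
Offset 4: leading byte 0xEB = 11101011 → 3-byte char #2 = EB 85 9B.
Offset 7: leading byte 0xD7 = 11010111 → 2-byte char #3 = D7 AE.
Offset 9: leading byte 0x27 = 00100111 → 1-byte char #4 = 27.
Leading byte 0x27 = 00100111 matches 0xxxxxxx → 1-byte sequence.
Byte 1: 0x27 = 00100111, payload 0100111 (7 bits).
Concatenate: 0100111 = 0x27 (7 bits → U+0027).

U+0027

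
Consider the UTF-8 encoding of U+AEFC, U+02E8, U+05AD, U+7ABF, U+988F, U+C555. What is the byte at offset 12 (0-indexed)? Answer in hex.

U+AEFC → 3-byte form EA BB BC at offsets 0–2.
U+02E8 → 2-byte form CB A8 at offsets 3–4.
U+05AD → 2-byte form D6 AD at offsets 5–6.
U+7ABF → 3-byte form E7 AA BF at offsets 7–9.
U+988F → 3-byte form E9 A2 8F at offsets 10–12.
Offset 12 falls in char 5's range; it's byte 3 of E9 A2 8F = 0x8F.

0x8F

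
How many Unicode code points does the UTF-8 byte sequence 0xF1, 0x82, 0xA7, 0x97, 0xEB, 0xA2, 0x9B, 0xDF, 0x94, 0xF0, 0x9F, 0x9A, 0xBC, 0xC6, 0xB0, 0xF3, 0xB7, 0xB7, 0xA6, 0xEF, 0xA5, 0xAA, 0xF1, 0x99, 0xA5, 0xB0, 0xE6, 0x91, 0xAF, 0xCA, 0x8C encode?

10

Byte at offset 0: 0xF1 = 11110001 → 4-byte char (#1). Advance 4.
Byte at offset 4: 0xEB = 11101011 → 3-byte char (#2). Advance 3.
Byte at offset 7: 0xDF = 11011111 → 2-byte char (#3). Advance 2.
Byte at offset 9: 0xF0 = 11110000 → 4-byte char (#4). Advance 4.
Byte at offset 13: 0xC6 = 11000110 → 2-byte char (#5). Advance 2.
Byte at offset 15: 0xF3 = 11110011 → 4-byte char (#6). Advance 4.
Byte at offset 19: 0xEF = 11101111 → 3-byte char (#7). Advance 3.
Byte at offset 22: 0xF1 = 11110001 → 4-byte char (#8). Advance 4.
Byte at offset 26: 0xE6 = 11100110 → 3-byte char (#9). Advance 3.
Byte at offset 29: 0xCA = 11001010 → 2-byte char (#10). Advance 2.
Reached end at offset 31 after 10 code points.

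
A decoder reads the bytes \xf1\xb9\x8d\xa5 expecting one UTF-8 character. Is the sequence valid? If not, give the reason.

Leading byte 0xF1 = 11110001 → 4-byte form.
Continuation bytes 0xB9=10111001, 0x8D=10001101, 0xA5=10100101 all match 10xxxxxx.
Decoded value 0x79365 is ≥ 0x10000 (shortest form) and not a surrogate.

valid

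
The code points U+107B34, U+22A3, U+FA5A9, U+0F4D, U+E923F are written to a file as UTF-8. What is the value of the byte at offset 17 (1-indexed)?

1-indexed offset 17 is 0-indexed offset 16.
U+107B34 → 4-byte form F4 87 AC B4 at offsets 0–3.
U+22A3 → 3-byte form E2 8A A3 at offsets 4–6.
U+FA5A9 → 4-byte form F3 BA 96 A9 at offsets 7–10.
U+0F4D → 3-byte form E0 BD 8D at offsets 11–13.
U+E923F → 4-byte form F3 A9 88 BF at offsets 14–17.
Offset 16 falls in char 5's range; it's byte 3 of F3 A9 88 BF = 0x88.

0x88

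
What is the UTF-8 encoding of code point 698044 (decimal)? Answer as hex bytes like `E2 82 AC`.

F2 AA 9A BC

U+AA6BC = 0xAA6BC = 698044 decimal. In range U+10000–U+10FFFF → 4-byte form: 11110xxx 10xxxxxx 10xxxxxx 10xxxxxx.
Binary (21 bits): 010101010011010111100.
Split 3+6+6+6: 010 | 101010 | 011010 | 111100.
Byte 1: 11110010 = 0xF2.
Byte 2: 10101010 = 0xAA.
Byte 3: 10011010 = 0x9A.
Byte 4: 10111100 = 0xBC.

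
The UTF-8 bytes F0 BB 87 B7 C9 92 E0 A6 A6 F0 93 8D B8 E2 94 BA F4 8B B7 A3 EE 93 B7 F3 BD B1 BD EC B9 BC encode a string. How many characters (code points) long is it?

9

Byte at offset 0: 0xF0 = 11110000 → 4-byte char (#1). Advance 4.
Byte at offset 4: 0xC9 = 11001001 → 2-byte char (#2). Advance 2.
Byte at offset 6: 0xE0 = 11100000 → 3-byte char (#3). Advance 3.
Byte at offset 9: 0xF0 = 11110000 → 4-byte char (#4). Advance 4.
Byte at offset 13: 0xE2 = 11100010 → 3-byte char (#5). Advance 3.
Byte at offset 16: 0xF4 = 11110100 → 4-byte char (#6). Advance 4.
Byte at offset 20: 0xEE = 11101110 → 3-byte char (#7). Advance 3.
Byte at offset 23: 0xF3 = 11110011 → 4-byte char (#8). Advance 4.
Byte at offset 27: 0xEC = 11101100 → 3-byte char (#9). Advance 3.
Reached end at offset 30 after 9 code points.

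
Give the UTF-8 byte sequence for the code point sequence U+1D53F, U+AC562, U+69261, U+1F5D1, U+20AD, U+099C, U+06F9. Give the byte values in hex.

F0 9D 94 BF F2 AC 95 A2 F1 A9 89 A1 F0 9F 97 91 E2 82 AD E0 A6 9C DB B9

U+1D53F: 4-byte form → F0 9D 94 BF.
U+AC562: 4-byte form → F2 AC 95 A2.
U+69261: 4-byte form → F1 A9 89 A1.
U+1F5D1: 4-byte form → F0 9F 97 91.
U+20AD: 3-byte form → E2 82 AD.
U+099C: 3-byte form → E0 A6 9C.
U+06F9: 2-byte form → DB B9.
Concatenated (24 bytes): F0 9D 94 BF F2 AC 95 A2 F1 A9 89 A1 F0 9F 97 91 E2 82 AD E0 A6 9C DB B9.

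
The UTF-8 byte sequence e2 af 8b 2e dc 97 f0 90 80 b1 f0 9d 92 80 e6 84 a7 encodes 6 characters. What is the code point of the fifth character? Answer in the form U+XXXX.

Offset 0: leading byte 0xE2 = 11100010 → 3-byte char #1 = E2 AF 8B.
Offset 3: leading byte 0x2E = 00101110 → 1-byte char #2 = 2E.
Offset 4: leading byte 0xDC = 11011100 → 2-byte char #3 = DC 97.
Offset 6: leading byte 0xF0 = 11110000 → 4-byte char #4 = F0 90 80 B1.
Offset 10: leading byte 0xF0 = 11110000 → 4-byte char #5 = F0 9D 92 80.
Leading byte 0xF0 = 11110000 matches 11110xxx → 4-byte sequence.
Byte 1: 0xF0 = 11110000, payload 000 (3 bits).
Byte 2: 0x9D = 10011101 (10xxxxxx ✓), payload 011101.
Byte 3: 0x92 = 10010010 (10xxxxxx ✓), payload 010010.
Byte 4: 0x80 = 10000000 (10xxxxxx ✓), payload 000000.
Concatenate: 000011101010010000000 = 0x1D480 (21 bits → U+1D480).

U+1D480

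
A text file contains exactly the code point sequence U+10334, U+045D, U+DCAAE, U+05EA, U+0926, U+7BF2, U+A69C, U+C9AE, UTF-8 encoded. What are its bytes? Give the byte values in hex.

F0 90 8C B4 D1 9D F3 9C AA AE D7 AA E0 A4 A6 E7 AF B2 EA 9A 9C EC A6 AE

U+10334: 4-byte form → F0 90 8C B4.
U+045D: 2-byte form → D1 9D.
U+DCAAE: 4-byte form → F3 9C AA AE.
U+05EA: 2-byte form → D7 AA.
U+0926: 3-byte form → E0 A4 A6.
U+7BF2: 3-byte form → E7 AF B2.
U+A69C: 3-byte form → EA 9A 9C.
U+C9AE: 3-byte form → EC A6 AE.
Concatenated (24 bytes): F0 90 8C B4 D1 9D F3 9C AA AE D7 AA E0 A4 A6 E7 AF B2 EA 9A 9C EC A6 AE.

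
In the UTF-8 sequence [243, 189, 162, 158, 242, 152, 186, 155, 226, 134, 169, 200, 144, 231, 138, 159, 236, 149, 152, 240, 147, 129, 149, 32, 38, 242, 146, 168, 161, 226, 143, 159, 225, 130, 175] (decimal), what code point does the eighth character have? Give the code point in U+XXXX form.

Offset 0: leading byte 0xF3 = 11110011 → 4-byte char #1 = F3 BD A2 9E.
Offset 4: leading byte 0xF2 = 11110010 → 4-byte char #2 = F2 98 BA 9B.
Offset 8: leading byte 0xE2 = 11100010 → 3-byte char #3 = E2 86 A9.
Offset 11: leading byte 0xC8 = 11001000 → 2-byte char #4 = C8 90.
Offset 13: leading byte 0xE7 = 11100111 → 3-byte char #5 = E7 8A 9F.
Offset 16: leading byte 0xEC = 11101100 → 3-byte char #6 = EC 95 98.
Offset 19: leading byte 0xF0 = 11110000 → 4-byte char #7 = F0 93 81 95.
Offset 23: leading byte 0x20 = 00100000 → 1-byte char #8 = 20.
Leading byte 0x20 = 00100000 matches 0xxxxxxx → 1-byte sequence.
Byte 1: 0x20 = 00100000, payload 0100000 (7 bits).
Concatenate: 0100000 = 0x20 (7 bits → U+0020).

U+0020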